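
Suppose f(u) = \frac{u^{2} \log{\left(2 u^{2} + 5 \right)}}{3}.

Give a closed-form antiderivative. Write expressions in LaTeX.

Recover f(u) by differentiating a candidate F(u); any mismatch rules it out.
Check: d/du[\frac{u^{3} \log{\left(2 u^{2} + 5 \right)}}{9} - \frac{2 u^{3}}{27} + \frac{5 u}{9} - \frac{5 \sqrt{10} \operatorname{atan}{\left(\frac{\sqrt{10} u}{5} \right)}}{18}] = \frac{u^{2} \log{\left(2 u^{2} + 5 \right)}}{3} = f(u).

An antiderivative is F(u) = \frac{u^{3} \log{\left(2 u^{2} + 5 \right)}}{9} - \frac{2 u^{3}}{27} + \frac{5 u}{9} - \frac{5 \sqrt{10} \operatorname{atan}{\left(\frac{\sqrt{10} u}{5} \right)}}{18}.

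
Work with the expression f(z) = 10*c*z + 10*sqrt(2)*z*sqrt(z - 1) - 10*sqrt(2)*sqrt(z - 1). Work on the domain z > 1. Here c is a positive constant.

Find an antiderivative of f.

An antiderivative is F(z) = 5*c*z**2 + (2*z - 2)**(5/2).

The integrand splits into summands that can be handled one at a time.
Check: d/dz[5*c*z**2 + (2*z - 2)**(5/2)] = 10*c*z + 10*sqrt(2)*z*sqrt(z - 1) - 10*sqrt(2)*sqrt(z - 1) = f(z).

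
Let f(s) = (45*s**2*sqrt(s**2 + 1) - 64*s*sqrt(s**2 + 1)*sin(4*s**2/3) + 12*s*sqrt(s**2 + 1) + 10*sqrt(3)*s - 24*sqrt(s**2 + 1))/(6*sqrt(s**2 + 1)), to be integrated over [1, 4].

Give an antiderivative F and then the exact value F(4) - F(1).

Antiderivative: F(s) = (15*s**3 + 6*s**2 - 24*s + 10*sqrt(3)*sqrt(s**2 + 1) + 24*cos(4*s**2/3) + 9)/6; value = -5*sqrt(6)/3 + 4*cos(64/3) - 4*cos(4/3) + 5*sqrt(51)/3 + 321/2

For F(s) to be correct the identity F'(s) - f(s) = 0 must hold.
F(s) = (15*s**3 + 6*s**2 - 24*s + 10*sqrt(3)*sqrt(s**2 + 1) + 24*cos(4*s**2/3) + 9)/6 is an antiderivative of f.
Check: d/ds[(15*s**3 + 6*s**2 - 24*s + 10*sqrt(3)*sqrt(s**2 + 1) + 24*cos(4*s**2/3) + 9)/6] = (45*s**2*sqrt(s**2 + 1) - 64*s*sqrt(s**2 + 1)*sin(4*s**2/3) + 12*s*sqrt(s**2 + 1) + 10*sqrt(3)*s - 24*sqrt(s**2 + 1))/(6*sqrt(s**2 + 1)) = f(s).
F(4) = 4*cos(64/3) + 5*sqrt(51)/3 + 323/2; F(1) = 4*cos(4/3) + 1 + 5*sqrt(6)/3.
Integral = F(4) - F(1) = -5*sqrt(6)/3 + 4*cos(64/3) - 4*cos(4/3) + 5*sqrt(51)/3 + 321/2.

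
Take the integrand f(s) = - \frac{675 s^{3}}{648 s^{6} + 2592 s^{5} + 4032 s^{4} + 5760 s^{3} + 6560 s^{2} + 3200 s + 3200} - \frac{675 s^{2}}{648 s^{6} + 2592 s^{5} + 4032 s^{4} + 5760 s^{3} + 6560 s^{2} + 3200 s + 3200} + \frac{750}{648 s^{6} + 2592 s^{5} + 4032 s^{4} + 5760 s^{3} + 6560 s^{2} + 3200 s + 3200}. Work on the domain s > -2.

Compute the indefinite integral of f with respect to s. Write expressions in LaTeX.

F(s) = \frac{25 s}{48 s^{3} + 96 s^{2} + \frac{160 s}{3} + \frac{320}{3}} + C

Integrate term by term and add the pieces.
Check: d/ds[\frac{25 s}{48 s^{3} + 96 s^{2} + \frac{160 s}{3} + \frac{320}{3}}] = \frac{- 675 s^{3} - 675 s^{2} + 750}{648 s^{6} + 2592 s^{5} + 4032 s^{4} + 5760 s^{3} + 6560 s^{2} + 3200 s + 3200}, which equals f(s).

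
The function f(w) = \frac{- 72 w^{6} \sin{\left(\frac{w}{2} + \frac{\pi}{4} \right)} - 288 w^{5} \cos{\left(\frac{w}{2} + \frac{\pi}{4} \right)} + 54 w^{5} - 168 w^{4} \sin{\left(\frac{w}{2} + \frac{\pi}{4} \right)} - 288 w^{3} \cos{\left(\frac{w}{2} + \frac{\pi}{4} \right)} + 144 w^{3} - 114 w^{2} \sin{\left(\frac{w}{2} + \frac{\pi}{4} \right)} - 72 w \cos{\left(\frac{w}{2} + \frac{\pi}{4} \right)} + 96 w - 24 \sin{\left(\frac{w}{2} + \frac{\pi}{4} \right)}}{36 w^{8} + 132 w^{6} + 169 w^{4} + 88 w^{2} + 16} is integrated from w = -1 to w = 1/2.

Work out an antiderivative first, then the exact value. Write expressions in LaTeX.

An antiderivative F(w) passes only if d/dw[F] lands on f(w) exactly.
F(w) = \frac{48 w^{2} \cos{\left(\frac{w}{2} + \frac{\pi}{4} \right)} - 9 w^{2} + 24 \cos{\left(\frac{w}{2} + \frac{\pi}{4} \right)} - 12}{12 w^{4} + 22 w^{2} + 8} is an antiderivative of f.
Check: d/dw[\frac{48 w^{2} \cos{\left(\frac{w}{2} + \frac{\pi}{4} \right)} - 9 w^{2} + 24 \cos{\left(\frac{w}{2} + \frac{\pi}{4} \right)} - 12}{12 w^{4} + 22 w^{2} + 8}] = \frac{- 72 w^{6} \sin{\left(\frac{w}{2} + \frac{\pi}{4} \right)} - 288 w^{5} \cos{\left(\frac{w}{2} + \frac{\pi}{4} \right)} + 54 w^{5} - 168 w^{4} \sin{\left(\frac{w}{2} + \frac{\pi}{4} \right)} - 288 w^{3} \cos{\left(\frac{w}{2} + \frac{\pi}{4} \right)} + 144 w^{3} - 114 w^{2} \sin{\left(\frac{w}{2} + \frac{\pi}{4} \right)} - 72 w \cos{\left(\frac{w}{2} + \frac{\pi}{4} \right)} + 96 w - 24 \sin{\left(\frac{w}{2} + \frac{\pi}{4} \right)}}{36 w^{8} + 132 w^{6} + 169 w^{4} + 88 w^{2} + 16} = f(w).
F(1/2) = -1 + \frac{48 \cos{\left(\frac{1}{4} + \frac{\pi}{4} \right)}}{19}; F(-1) = - \frac{1}{2} + \frac{12 \sin{\left(\frac{1}{2} + \frac{\pi}{4} \right)}}{7}.
Integral = F(1/2) - F(-1) = - \frac{12 \sin{\left(\frac{1}{2} + \frac{\pi}{4} \right)}}{7} - \frac{1}{2} + \frac{48 \cos{\left(\frac{1}{4} + \frac{\pi}{4} \right)}}{19}.

Antiderivative: F(w) = \frac{48 w^{2} \cos{\left(\frac{w}{2} + \frac{\pi}{4} \right)} - 9 w^{2} + 24 \cos{\left(\frac{w}{2} + \frac{\pi}{4} \right)} - 12}{12 w^{4} + 22 w^{2} + 8}; value = - \frac{12 \sin{\left(\frac{1}{2} + \frac{\pi}{4} \right)}}{7} - \frac{1}{2} + \frac{48 \cos{\left(\frac{1}{4} + \frac{\pi}{4} \right)}}{19}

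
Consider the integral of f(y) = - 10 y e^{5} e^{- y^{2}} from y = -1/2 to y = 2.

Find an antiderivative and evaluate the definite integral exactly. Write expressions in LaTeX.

f matches the chain-rule pattern g'(h)*h' with inner function h(y) = 5 - y^{2}; substituting u = h(y) collapses the integral.
F(y) = 5 e^{5 - y^{2}} is an antiderivative of f.
Check: d/dy[5 e^{5 - y^{2}}] = - 10 y e^{5} e^{- y^{2}} = f(y).
F(2) = 5 e; F(-1/2) = 5 e^{\frac{19}{4}}.
Integral = F(2) - F(-1/2) = - 5 e^{\frac{19}{4}} + 5 e.

Antiderivative: F(y) = 5 e^{5 - y^{2}}; value = - 5 e^{\frac{19}{4}} + 5 e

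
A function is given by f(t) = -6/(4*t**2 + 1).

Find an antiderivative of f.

Differentiate the proposed F(t) back; it has to land on f(t) exactly.
Check: d/dt[-3*atan(2*t)] = -6/(4*t**2 + 1) = f(t).

An antiderivative is F(t) = -3*atan(2*t).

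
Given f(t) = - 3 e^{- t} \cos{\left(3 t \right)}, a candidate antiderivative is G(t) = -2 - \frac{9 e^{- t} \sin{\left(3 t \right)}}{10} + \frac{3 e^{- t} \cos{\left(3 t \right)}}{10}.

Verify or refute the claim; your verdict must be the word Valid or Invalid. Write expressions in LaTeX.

d/dt[G] = - 3 e^{- t} \cos{\left(3 t \right)}
This equals f(t) exactly, so the claim holds.

Valid - the claim checks out under differentiation.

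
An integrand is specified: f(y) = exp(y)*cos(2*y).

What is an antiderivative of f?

An antiderivative is F(y) = 2*exp(y)*sin(2*y)/5 + exp(y)*cos(2*y)/5.

A candidate is checked by its d/dy: the result must match f(y).
Check: d/dy[2*exp(y)*sin(2*y)/5 + exp(y)*cos(2*y)/5] = exp(y)*cos(2*y) = f(y).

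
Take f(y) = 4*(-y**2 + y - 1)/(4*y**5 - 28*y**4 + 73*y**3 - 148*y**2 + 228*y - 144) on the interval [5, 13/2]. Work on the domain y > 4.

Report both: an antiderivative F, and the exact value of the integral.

Antiderivative: F(y) = -13*log(y - 4)/125 + 372*log(y - 3/2)/3125 - 47*log(y**2 + 4)/6250 + 196*atan(y/2)/3125 - 28/(250*y - 375); value = -372*log(7/2)/3125 - 13*log(5/2)/125 - 196*atan(5/2)/3125 - 47*log(185/4)/6250 + 6/625 + 47*log(29)/6250 + 196*atan(13/4)/3125 + 372*log(5)/3125

Factor the denominator ((y - 4)*(2*y - 3)**2*(y**2 + 4)) and decompose: f = -(47*y - 392)/(3125*(y**2 + 4)) + 744/(3125*(2*y - 3)) + 56/(125*(2*y - 3)**2) - 13/(125*(y - 4)); each piece integrates to a log, atan, or power term.
F(y) = -13*log(y - 4)/125 + 372*log(y - 3/2)/3125 - 47*log(y**2 + 4)/6250 + 196*atan(y/2)/3125 - 28/(250*y - 375) is an antiderivative of f.
Check: d/dy[-13*log(y - 4)/125 + 372*log(y - 3/2)/3125 - 47*log(y**2 + 4)/6250 + 196*atan(y/2)/3125 - 28/(250*y - 375)] = (-4*y**2 + 4*y - 4)/(4*y**5 - 28*y**4 + 73*y**3 - 148*y**2 + 228*y - 144), which equals f(y).
F(13/2) = -13*log(5/2)/125 - 47*log(185/4)/6250 - 14/625 + 196*atan(13/4)/3125 + 372*log(5)/3125; F(5) = -4/125 - 47*log(29)/6250 + 196*atan(5/2)/3125 + 372*log(7/2)/3125.
Integral = F(13/2) - F(5) = -372*log(7/2)/3125 - 13*log(5/2)/125 - 196*atan(5/2)/3125 - 47*log(185/4)/6250 + 6/625 + 47*log(29)/6250 + 196*atan(13/4)/3125 + 372*log(5)/3125.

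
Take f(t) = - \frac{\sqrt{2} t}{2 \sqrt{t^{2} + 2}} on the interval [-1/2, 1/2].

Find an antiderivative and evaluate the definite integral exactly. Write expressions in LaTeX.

Antiderivative: F(t) = - \frac{\sqrt{2 t^{2} + 4}}{2}; value = 0

f matches the chain-rule pattern g'(h)*h' with inner function h(t) = 2 t^{2} + 4; substituting u = h(t) collapses the integral.
F(t) = - \frac{\sqrt{2 t^{2} + 4}}{2} is an antiderivative of f.
Check: d/dt[- \frac{\sqrt{2 t^{2} + 4}}{2}] = - \frac{\sqrt{2} t}{2 \sqrt{t^{2} + 2}} = f(t).
F(1/2) = - \frac{3 \sqrt{2}}{4}; F(-1/2) = - \frac{3 \sqrt{2}}{4}.
Integral = F(1/2) - F(-1/2) = 0.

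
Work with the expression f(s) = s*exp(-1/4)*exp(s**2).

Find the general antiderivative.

F(s) = exp(-1/4)*exp(s**2)/2 + C

f matches the chain-rule pattern g'(h)*h' with inner function h(s) = s**2 - 1/4; substituting u = h(s) collapses the integral.
Check: d/ds[exp(-1/4)*exp(s**2)/2] = s*exp(-1/4)*exp(s**2) = f(s).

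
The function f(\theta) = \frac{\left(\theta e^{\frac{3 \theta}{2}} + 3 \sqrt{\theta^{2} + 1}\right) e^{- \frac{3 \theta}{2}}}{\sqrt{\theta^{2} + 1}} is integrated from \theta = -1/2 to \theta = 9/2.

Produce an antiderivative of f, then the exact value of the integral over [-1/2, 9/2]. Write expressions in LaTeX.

For F(\theta) to be correct the identity F'(\theta) - f(\theta) = 0 must hold.
F(\theta) = \left(\sqrt{\theta^{2} + 1} e^{\frac{3 \theta}{2}} - 2\right) e^{- \frac{3 \theta}{2}} is an antiderivative of f.
Check: d/d\theta[\left(\sqrt{\theta^{2} + 1} e^{\frac{3 \theta}{2}} - 2\right) e^{- \frac{3 \theta}{2}}] = \frac{\left(\theta e^{\frac{3 \theta}{2}} + 3 \sqrt{\theta^{2} + 1}\right) e^{- \frac{3 \theta}{2}}}{\sqrt{\theta^{2} + 1}} = f(\theta).
F(9/2) = - \frac{2}{e^{\frac{27}{4}}} + \frac{\sqrt{85}}{2}; F(-1/2) = - 2 e^{\frac{3}{4}} + \frac{\sqrt{5}}{2}.
Integral = F(9/2) - F(-1/2) = - \frac{\sqrt{5}}{2} - \frac{2}{e^{\frac{27}{4}}} + 2 e^{\frac{3}{4}} + \frac{\sqrt{85}}{2}.

Antiderivative: F(\theta) = \left(\sqrt{\theta^{2} + 1} e^{\frac{3 \theta}{2}} - 2\right) e^{- \frac{3 \theta}{2}}; value = - \frac{\sqrt{5}}{2} - \frac{2}{e^{\frac{27}{4}}} + 2 e^{\frac{3}{4}} + \frac{\sqrt{85}}{2}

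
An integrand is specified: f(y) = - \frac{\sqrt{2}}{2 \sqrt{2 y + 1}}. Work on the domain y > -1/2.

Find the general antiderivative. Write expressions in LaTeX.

Differentiate the proposed F(y) back; it has to land on f(y) exactly.
Check: d/dy[- \frac{\sqrt{2} \sqrt{2 y + 1}}{2}] = - \frac{\sqrt{2}}{2 \sqrt{2 y + 1}} = f(y).

F(y) = - \frac{\sqrt{2} \sqrt{2 y + 1}}{2} + C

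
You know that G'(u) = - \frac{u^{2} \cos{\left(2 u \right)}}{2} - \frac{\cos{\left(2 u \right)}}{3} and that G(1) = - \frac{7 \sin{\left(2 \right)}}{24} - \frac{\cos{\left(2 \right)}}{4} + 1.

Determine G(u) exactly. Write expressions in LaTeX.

The integrand splits into summands that can be handled one at a time.
A general antiderivative is - \frac{u^{2} \sin{\left(2 u \right)}}{4} - \frac{u \cos{\left(2 u \right)}}{4} - \frac{\sin{\left(2 u \right)}}{24} + C.
The condition gives C = - \frac{7 \sin{\left(2 \right)}}{24} - \frac{\cos{\left(2 \right)}}{4} + 1 - (- \frac{7 \sin{\left(2 \right)}}{24} - \frac{\cos{\left(2 \right)}}{4}) = 1.
So G(u) = - \frac{6 u^{2} \sin{\left(2 u \right)} + 6 u \cos{\left(2 u \right)} + \sin{\left(2 u \right)} - 24}{24}.
Check: d/du[- \frac{6 u^{2} \sin{\left(2 u \right)} + 6 u \cos{\left(2 u \right)} + \sin{\left(2 u \right)} - 24}{24}] = - \frac{u^{2} \cos{\left(2 u \right)}}{2} - \frac{\cos{\left(2 u \right)}}{3} = G'(u).

G(u) = - \frac{6 u^{2} \sin{\left(2 u \right)} + 6 u \cos{\left(2 u \right)} + \sin{\left(2 u \right)} - 24}{24}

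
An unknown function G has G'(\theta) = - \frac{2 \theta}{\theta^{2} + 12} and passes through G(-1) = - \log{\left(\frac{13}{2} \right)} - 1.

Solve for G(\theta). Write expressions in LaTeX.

G'(\theta) matches the chain-rule pattern g'(h)*h' with inner function h(\theta) = \frac{\theta^{2}}{2} + 6; substituting u = h(\theta) collapses the integral.
A general antiderivative is - \log{\left(\frac{\theta^{2}}{2} + 6 \right)} + C.
The condition gives C = - \log{\left(\frac{13}{2} \right)} - 1 - (- \log{\left(\frac{13}{2} \right)}) = -1.
So G(\theta) = - \log{\left(\frac{\theta^{2}}{2} + 6 \right)} - 1.
Check: d/d\theta[- \log{\left(\frac{\theta^{2}}{2} + 6 \right)} - 1] = - \frac{2 \theta}{\theta^{2} + 12} = G'(\theta).

G(\theta) = - \log{\left(\frac{\theta^{2}}{2} + 6 \right)} - 1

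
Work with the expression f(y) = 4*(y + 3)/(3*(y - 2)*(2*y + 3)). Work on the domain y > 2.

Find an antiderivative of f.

Factor the denominator (3*(y - 2)*(2*y + 3)) and decompose: f = -4/(7*(2*y + 3)) + 20/(21*(y - 2)); each piece integrates to a log, atan, or power term.
Check: d/dy[2*(10*log(y - 2) - 3*log(y + 3/2))/21] = (4*y + 12)/(6*y**2 - 3*y - 18), which equals f(y).

An antiderivative is F(y) = 2*(10*log(y - 2) - 3*log(y + 3/2))/21.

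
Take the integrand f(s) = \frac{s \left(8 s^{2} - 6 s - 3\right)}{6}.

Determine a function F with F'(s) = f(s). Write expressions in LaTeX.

An antiderivative is F(s) = \frac{s^{2} \left(2 s - 3\right) \left(2 s + 1\right)}{12}.

A first test for any F(s): its s-derivative must equal f(s) identically.
Check: d/ds[\frac{s^{2} \left(2 s - 3\right) \left(2 s + 1\right)}{12}] = \frac{4 s^{3}}{3} - s^{2} - \frac{s}{2}, which equals f(s).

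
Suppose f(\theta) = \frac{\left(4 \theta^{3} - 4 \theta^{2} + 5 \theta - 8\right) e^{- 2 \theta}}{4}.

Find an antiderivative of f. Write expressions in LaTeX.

f has the shape u'v + uv' for u = - \frac{\theta^{3}}{2} - \frac{\theta^{2}}{4} - \frac{7 \theta}{8} + \frac{9}{16} and v = e^{- 2 \theta} — it is the derivative of the product u*v.
Check: d/d\theta[\frac{\left(- 8 \theta^{3} - 4 \theta^{2} - 14 \theta + 9\right) e^{- 2 \theta}}{16}] = \frac{\left(4 \theta^{3} - 4 \theta^{2} + 5 \theta - 8\right) e^{- 2 \theta}}{4} = f(\theta).

An antiderivative is F(\theta) = \frac{\left(- 8 \theta^{3} - 4 \theta^{2} - 14 \theta + 9\right) e^{- 2 \theta}}{16}.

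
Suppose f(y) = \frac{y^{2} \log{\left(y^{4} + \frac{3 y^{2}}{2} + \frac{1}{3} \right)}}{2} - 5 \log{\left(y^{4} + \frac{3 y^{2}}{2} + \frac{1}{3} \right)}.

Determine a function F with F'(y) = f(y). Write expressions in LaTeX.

Integrate term by term and add the pieces.
Check: d/dy[- \frac{2 y^{3}}{9} + \frac{41 y}{2} + \left(\frac{y^{3}}{6} - 5 y\right) \log{\left(y^{4} + \frac{3 y^{2}}{2} + \frac{1}{3} \right)} - 2 \sqrt{\frac{11575}{576} - \frac{11903 \sqrt{33}}{5184}} \operatorname{atan}{\left(\frac{136128 y}{\sqrt{33} \sqrt{104175 - 11903 \sqrt{33}} + 369 \sqrt{104175 - 11903 \sqrt{33}}} \right)} + 2 \sqrt{\frac{11903 \sqrt{33}}{5184} + \frac{11575}{576}} \operatorname{atan}{\left(\frac{136128 y}{- 369 \sqrt{11903 \sqrt{33} + 104175} + \sqrt{33} \sqrt{11903 \sqrt{33} + 104175}} \right)}] = \frac{y^{2} \log{\left(y^{4} + \frac{3 y^{2}}{2} + \frac{1}{3} \right)}}{2} - 5 \log{\left(y^{4} + \frac{3 y^{2}}{2} + \frac{1}{3} \right)} = f(y).

An antiderivative is F(y) = - \frac{2 y^{3}}{9} + \frac{41 y}{2} + \left(\frac{y^{3}}{6} - 5 y\right) \log{\left(y^{4} + \frac{3 y^{2}}{2} + \frac{1}{3} \right)} - 2 \sqrt{\frac{11575}{576} - \frac{11903 \sqrt{33}}{5184}} \operatorname{atan}{\left(\frac{136128 y}{\sqrt{33} \sqrt{104175 - 11903 \sqrt{33}} + 369 \sqrt{104175 - 11903 \sqrt{33}}} \right)} + 2 \sqrt{\frac{11903 \sqrt{33}}{5184} + \frac{11575}{576}} \operatorname{atan}{\left(\frac{136128 y}{- 369 \sqrt{11903 \sqrt{33} + 104175} + \sqrt{33} \sqrt{11903 \sqrt{33} + 104175}} \right)}.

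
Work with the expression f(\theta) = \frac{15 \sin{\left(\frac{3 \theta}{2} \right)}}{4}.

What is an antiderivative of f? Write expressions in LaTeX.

Whatever form F(\theta) takes, F'(\theta) = f(\theta) is non-negotiable.
Check: d/d\theta[- \frac{5 \cos{\left(\frac{3 \theta}{2} \right)}}{2}] = \frac{15 \sin{\left(\frac{3 \theta}{2} \right)}}{4} = f(\theta).

An antiderivative is F(\theta) = - \frac{5 \cos{\left(\frac{3 \theta}{2} \right)}}{2}.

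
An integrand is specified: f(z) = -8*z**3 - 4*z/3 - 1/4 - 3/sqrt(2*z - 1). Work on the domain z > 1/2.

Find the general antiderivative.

Integrate term by term and add the pieces.
Check: d/dz[-2*z**4 - 2*z**2/3 - z/4 - 3*sqrt(2*z - 1)] = (-96*z**3*sqrt(2*z - 1) - 16*z*sqrt(2*z - 1) - 3*sqrt(2*z - 1) - 36)/(12*sqrt(2*z - 1)), which equals f(z).

F(z) = -2*z**4 - 2*z**2/3 - z/4 - 3*sqrt(2*z - 1) + C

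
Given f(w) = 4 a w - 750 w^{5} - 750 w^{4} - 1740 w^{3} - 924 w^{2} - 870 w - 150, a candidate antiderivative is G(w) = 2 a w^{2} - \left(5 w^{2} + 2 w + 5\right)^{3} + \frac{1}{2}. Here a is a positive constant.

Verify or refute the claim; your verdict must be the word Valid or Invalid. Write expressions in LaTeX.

d/dw[G] = 4 a w - 750 w^{5} - 750 w^{4} - 1740 w^{3} - 924 w^{2} - 870 w - 150
This equals f(w) exactly, so the claim holds.

Valid: G'(w) = f(w).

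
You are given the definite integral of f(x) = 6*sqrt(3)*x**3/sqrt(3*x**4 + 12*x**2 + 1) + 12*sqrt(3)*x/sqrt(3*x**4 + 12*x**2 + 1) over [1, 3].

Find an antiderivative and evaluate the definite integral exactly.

f matches the chain-rule pattern g'(h)*h' with inner function h(x) = x**4 + 4*x**2 + 1/3; substituting u = h(x) collapses the integral.
F(x) = sqrt(3)*sqrt(3*x**4 + 12*x**2 + 1) is an antiderivative of f.
Check: d/dx[sqrt(3)*sqrt(3*x**4 + 12*x**2 + 1)] = (6*sqrt(3)*x**3 + 12*sqrt(3)*x)/sqrt(3*x**4 + 12*x**2 + 1), which equals f(x).
F(3) = 4*sqrt(66); F(1) = 4*sqrt(3).
Integral = F(3) - F(1) = -4*sqrt(3) + 4*sqrt(66).

Antiderivative: F(x) = sqrt(3)*sqrt(3*x**4 + 12*x**2 + 1); value = -4*sqrt(3) + 4*sqrt(66)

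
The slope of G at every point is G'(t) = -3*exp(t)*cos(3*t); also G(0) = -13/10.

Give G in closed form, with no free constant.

G(t) = -9*exp(t)*sin(3*t)/10 - 3*exp(t)*cos(3*t)/10 - 1

Whatever form G(t) takes, its d/dt must return the stated G'(t).
A general antiderivative is -9*exp(t)*sin(3*t)/10 - 3*exp(t)*cos(3*t)/10 + C.
The condition gives C = -13/10 - (-3/10) = -1.
So G(t) = -9*exp(t)*sin(3*t)/10 - 3*exp(t)*cos(3*t)/10 - 1.
Check: d/dt[-9*exp(t)*sin(3*t)/10 - 3*exp(t)*cos(3*t)/10 - 1] = -3*exp(t)*cos(3*t) = G'(t).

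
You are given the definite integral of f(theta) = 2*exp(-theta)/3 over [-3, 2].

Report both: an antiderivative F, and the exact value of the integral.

Differentiate the proposed F(theta) back; it has to land on f(theta) exactly.
F(theta) = -2*exp(-theta)/3 is an antiderivative of f.
Check: d/dtheta[-2*exp(-theta)/3] = 2*exp(-theta)/3 = f(theta).
F(2) = -2*exp(-2)/3; F(-3) = -2*exp(3)/3.
Integral = F(2) - F(-3) = -2*exp(-2)/3 + 2*exp(3)/3.

Antiderivative: F(theta) = -2*exp(-theta)/3; value = -2*exp(-2)/3 + 2*exp(3)/3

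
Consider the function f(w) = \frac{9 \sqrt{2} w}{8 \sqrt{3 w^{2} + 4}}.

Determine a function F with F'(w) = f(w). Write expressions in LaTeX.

An antiderivative is F(w) = \frac{3 \sqrt{\frac{3 w^{2}}{2} + 2}}{4}.

The substitution u = \frac{3 w^{2}}{2} + 2 works: f is exactly (dF/du)*(du/dw) for that inner function.
Check: d/dw[\frac{3 \sqrt{\frac{3 w^{2}}{2} + 2}}{4}] = \frac{9 \sqrt{2} w}{8 \sqrt{3 w^{2} + 4}} = f(w).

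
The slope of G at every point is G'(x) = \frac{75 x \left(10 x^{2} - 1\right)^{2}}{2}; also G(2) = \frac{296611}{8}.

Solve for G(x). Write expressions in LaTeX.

G'(x) matches the chain-rule pattern g'(h)*h' with inner function h(x) = \frac{1}{2} - 5 x^{2}; substituting u = h(x) collapses the integral.
A general antiderivative is - 5 \left(\frac{1}{2} - 5 x^{2}\right)^{3} + C.
The condition gives C = \frac{296611}{8} - (\frac{296595}{8}) = 2.
So G(x) = \frac{5000 x^{6} - 1500 x^{4} + 150 x^{2} + 11}{8}.
Check: d/dx[\frac{5000 x^{6} - 1500 x^{4} + 150 x^{2} + 11}{8}] = 3750 x^{5} - 750 x^{3} + \frac{75 x}{2}, which equals G'(x).

G(x) = \frac{5000 x^{6} - 1500 x^{4} + 150 x^{2} + 11}{8}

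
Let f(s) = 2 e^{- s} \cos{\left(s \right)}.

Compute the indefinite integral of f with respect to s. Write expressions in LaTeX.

F(s) = \left(\sin{\left(s \right)} - \cos{\left(s \right)}\right) e^{- s} + C

Differentiate the proposed F(s) back; it has to land on f(s) exactly.
Check: d/ds[\left(\sin{\left(s \right)} - \cos{\left(s \right)}\right) e^{- s}] = 2 e^{- s} \cos{\left(s \right)} = f(s).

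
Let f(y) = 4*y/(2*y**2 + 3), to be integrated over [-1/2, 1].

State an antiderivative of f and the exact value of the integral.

f matches the chain-rule pattern g'(h)*h' with inner function h(y) = 4*y**2 + 6; substituting u = h(y) collapses the integral.
F(y) = log(4*y**2 + 6) is an antiderivative of f.
Check: d/dy[log(4*y**2 + 6)] = 4*y/(2*y**2 + 3) = f(y).
F(1) = log(10); F(-1/2) = log(7).
Integral = F(1) - F(-1/2) = -log(7) + log(10).

Antiderivative: F(y) = log(4*y**2 + 6); value = -log(7) + log(10)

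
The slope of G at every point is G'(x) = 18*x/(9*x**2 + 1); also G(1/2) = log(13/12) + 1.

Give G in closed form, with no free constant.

G(x) = log(3*x**2 + 1/3) + 1

G'(x) matches the chain-rule pattern g'(h)*h' with inner function h(x) = 3*x**2 + 1/3; substituting u = h(x) collapses the integral.
A general antiderivative is log(3*x**2 + 1/3) + C.
The condition gives C = log(13/12) + 1 - (log(13/12)) = 1.
So G(x) = log(3*x**2 + 1/3) + 1.
Check: d/dx[log(3*x**2 + 1/3) + 1] = 18*x/(9*x**2 + 1) = G'(x).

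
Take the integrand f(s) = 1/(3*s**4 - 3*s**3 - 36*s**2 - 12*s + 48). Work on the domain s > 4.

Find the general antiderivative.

F(s) = ((s + 2)*log(s - 4) - 4*(s + 2)*log(s - 1) + 3*(s + 2)*log(s + 2) - 6)/(324*(s + 2)) + C

Factor the denominator (3*(s - 4)*(s - 1)*(s + 2)**2) and decompose: f = 1/(108*(s + 2)) + 1/(54*(s + 2)**2) - 1/(81*(s - 1)) + 1/(324*(s - 4)); each piece integrates to a log, atan, or power term.
Check: d/ds[((s + 2)*log(s - 4) - 4*(s + 2)*log(s - 1) + 3*(s + 2)*log(s + 2) - 6)/(324*(s + 2))] = 1/(3*s**4 - 3*s**3 - 36*s**2 - 12*s + 48) = f(s).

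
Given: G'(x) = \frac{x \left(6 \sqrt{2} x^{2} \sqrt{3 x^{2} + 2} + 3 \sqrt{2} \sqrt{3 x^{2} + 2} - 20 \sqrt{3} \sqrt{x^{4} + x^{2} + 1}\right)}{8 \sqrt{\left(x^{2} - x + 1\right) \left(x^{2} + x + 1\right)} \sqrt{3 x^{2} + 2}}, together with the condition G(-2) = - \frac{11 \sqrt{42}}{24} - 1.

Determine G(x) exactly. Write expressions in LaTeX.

G(x) = \frac{- 20 \sqrt{3} \sqrt{3 x^{2} + 2} + 9 \sqrt{2} \sqrt{x^{4} + x^{2} + 1} - 24}{24}

Check a candidate G(x) by differentiating: d/dx[G] must match the given G'(x).
A general antiderivative is - \frac{5 \sqrt{x^{2} + \frac{2}{3}}}{2} + \frac{3 \sqrt{\frac{x^{4}}{2} + \frac{x^{2}}{2} + \frac{1}{2}}}{4} + C.
The condition gives C = - \frac{11 \sqrt{42}}{24} - 1 - (- \frac{11 \sqrt{42}}{24}) = -1.
So G(x) = \frac{- 20 \sqrt{3} \sqrt{3 x^{2} + 2} + 9 \sqrt{2} \sqrt{x^{4} + x^{2} + 1} - 24}{24}.
Check: d/dx[\frac{- 20 \sqrt{3} \sqrt{3 x^{2} + 2} + 9 \sqrt{2} \sqrt{x^{4} + x^{2} + 1} - 24}{24}] = \frac{6 \sqrt{2} x^{3} \sqrt{3 x^{2} + 2} + 3 \sqrt{2} x \sqrt{3 x^{2} + 2} - 20 \sqrt{3} x \sqrt{x^{4} + x^{2} + 1}}{8 \sqrt{3 x^{2} + 2} \sqrt{x^{4} + x^{2} + 1}}, which equals G'(x).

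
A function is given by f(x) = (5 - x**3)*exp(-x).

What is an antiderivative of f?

f has the shape u'v + uv' for u = x**3 + 3*x**2 + 6*x + 1 and v = exp(-x) — it is the derivative of the product u*v.
Check: d/dx[x**3*exp(-x) + 3*x**2*exp(-x) + 6*x*exp(-x) + exp(-x)] = (5 - x**3)*exp(-x) = f(x).

An antiderivative is F(x) = x**3*exp(-x) + 3*x**2*exp(-x) + 6*x*exp(-x) + exp(-x).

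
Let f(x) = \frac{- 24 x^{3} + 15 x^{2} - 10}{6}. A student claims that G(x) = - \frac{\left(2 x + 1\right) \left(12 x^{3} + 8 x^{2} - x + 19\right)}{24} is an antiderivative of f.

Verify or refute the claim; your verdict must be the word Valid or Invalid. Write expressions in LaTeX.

Invalid: d/dx[G] - f = - 6 x^{2} - \frac{x}{2} + \frac{1}{8}, which is not 0.

d/dx[G] = - 4 x^{3} - \frac{7 x^{2}}{2} - \frac{x}{2} - \frac{37}{24}
d/dx[G] - f(x) = - 6 x^{2} - \frac{x}{2} + \frac{1}{8} != 0.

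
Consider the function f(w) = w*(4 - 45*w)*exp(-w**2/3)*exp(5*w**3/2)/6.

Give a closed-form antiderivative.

An antiderivative is F(w) = -exp(5*w**3/2 - w**2/3).

f matches the chain-rule pattern g'(h)*h' with inner function h(w) = 5*w**3/2 - w**2/3; substituting u = h(w) collapses the integral.
Check: d/dw[-exp(5*w**3/2 - w**2/3)] = -15*w**2*exp(-w**2/3)*exp(5*w**3/2)/2 + 2*w*exp(-w**2/3)*exp(5*w**3/2)/3, which equals f(w).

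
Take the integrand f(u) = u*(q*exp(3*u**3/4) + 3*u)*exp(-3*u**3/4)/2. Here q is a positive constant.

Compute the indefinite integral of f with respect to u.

Any candidate F(u) must reproduce f(u) exactly when differentiated.
Check: d/du[(3*q*u**2*exp(3*u**3/4) - 8)*exp(-3*u**3/4)/12] = (q*u*exp(3*u**3/4) + 3*u**2)*exp(-3*u**3/4)/2, which equals f(u).

F(u) = (3*q*u**2*exp(3*u**3/4) - 8)*exp(-3*u**3/4)/12 + C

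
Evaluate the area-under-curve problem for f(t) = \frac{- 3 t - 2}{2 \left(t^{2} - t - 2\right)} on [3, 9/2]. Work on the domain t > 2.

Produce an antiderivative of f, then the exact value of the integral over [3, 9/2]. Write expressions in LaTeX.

Antiderivative: F(t) = - \frac{4 \log{\left(t - 2 \right)}}{3} - \frac{\log{\left(t + 1 \right)}}{6}; value = - \frac{4 \log{\left(\frac{5}{2} \right)}}{3} - \frac{\log{\left(\frac{11}{2} \right)}}{6} + \frac{\log{\left(4 \right)}}{6}

Factor the denominator (2 \left(t - 2\right) \left(t + 1\right)) and decompose: f = - \frac{1}{6 \left(t + 1\right)} - \frac{4}{3 \left(t - 2\right)}; each piece integrates to a log, atan, or power term.
F(t) = - \frac{4 \log{\left(t - 2 \right)}}{3} - \frac{\log{\left(t + 1 \right)}}{6} is an antiderivative of f.
Check: d/dt[- \frac{4 \log{\left(t - 2 \right)}}{3} - \frac{\log{\left(t + 1 \right)}}{6}] = \frac{- 3 t - 2}{2 t^{2} - 2 t - 4}, which equals f(t).
F(9/2) = - \frac{4 \log{\left(\frac{5}{2} \right)}}{3} - \frac{\log{\left(\frac{11}{2} \right)}}{6}; F(3) = - \frac{\log{\left(4 \right)}}{6}.
Integral = F(9/2) - F(3) = - \frac{4 \log{\left(\frac{5}{2} \right)}}{3} - \frac{\log{\left(\frac{11}{2} \right)}}{6} + \frac{\log{\left(4 \right)}}{6}.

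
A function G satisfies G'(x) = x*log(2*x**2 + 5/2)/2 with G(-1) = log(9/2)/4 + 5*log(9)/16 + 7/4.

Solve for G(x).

G(x) = x**2*log(2*x**2 + 5/2)/4 - x**2/4 + 5*log(4*x**2 + 5)/16 + 2

A first test for any G(x): its x-derivative must equal the given G'(x).
A general antiderivative is x**2*log(2*x**2 + 5/2)/4 - x**2/4 + 5*log(4*x**2 + 5)/16 + C.
The condition gives C = log(9/2)/4 + 5*log(9)/16 + 7/4 - (-1/4 + log(9/2)/4 + 5*log(9)/16) = 2.
So G(x) = x**2*log(2*x**2 + 5/2)/4 - x**2/4 + 5*log(4*x**2 + 5)/16 + 2.
Check: d/dx[x**2*log(2*x**2 + 5/2)/4 - x**2/4 + 5*log(4*x**2 + 5)/16 + 2] = x*log(2*x**2 + 5/2)/2 = G'(x).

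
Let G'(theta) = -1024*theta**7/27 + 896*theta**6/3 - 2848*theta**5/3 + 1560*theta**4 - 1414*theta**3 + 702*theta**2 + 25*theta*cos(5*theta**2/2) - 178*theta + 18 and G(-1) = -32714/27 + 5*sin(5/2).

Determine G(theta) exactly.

G(theta) = (-(4*theta**2 - 9*theta + 3)**4 + 270*sin(5*theta**2/2) + 108)/54

The integrand splits into summands that can be handled one at a time.
A general antiderivative is -3*(4*theta**2/3 - 3*theta + 1)**4/2 + 5*sin(5*theta**2/2) + C.
The condition gives C = -32714/27 + 5*sin(5/2) - (-32768/27 + 5*sin(5/2)) = 2.
So G(theta) = (-(4*theta**2 - 9*theta + 3)**4 + 270*sin(5*theta**2/2) + 108)/54.
Check: d/dtheta[(-(4*theta**2 - 9*theta + 3)**4 + 270*sin(5*theta**2/2) + 108)/54] = -1024*theta**7/27 + 896*theta**6/3 - 2848*theta**5/3 + 1560*theta**4 - 1414*theta**3 + 702*theta**2 + 25*theta*cos(5*theta**2/2) - 178*theta + 18 = G'(theta).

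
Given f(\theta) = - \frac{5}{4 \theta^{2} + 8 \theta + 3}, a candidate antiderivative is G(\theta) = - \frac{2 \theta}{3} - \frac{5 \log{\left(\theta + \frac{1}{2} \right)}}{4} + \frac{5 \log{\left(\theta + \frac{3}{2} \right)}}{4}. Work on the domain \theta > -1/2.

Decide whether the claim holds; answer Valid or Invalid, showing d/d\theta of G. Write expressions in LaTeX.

Invalid: d/d\theta[G] - f = - \frac{2}{3}, which is not 0.

d/d\theta[G] = \frac{- 8 \theta^{2} - 16 \theta - 21}{12 \theta^{2} + 24 \theta + 9}
d/d\theta[G] - f(\theta) = - \frac{2}{3} != 0.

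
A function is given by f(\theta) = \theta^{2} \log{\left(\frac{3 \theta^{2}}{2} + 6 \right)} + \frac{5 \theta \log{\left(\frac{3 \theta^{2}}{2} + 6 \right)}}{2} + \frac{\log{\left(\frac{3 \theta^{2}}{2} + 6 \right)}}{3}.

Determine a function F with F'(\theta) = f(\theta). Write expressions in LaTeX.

An antiderivative is F(\theta) = \frac{\theta^{3} \log{\left(\frac{\theta^{2}}{2} + 2 \right)}}{3} - \frac{2 \theta^{3}}{9} + \frac{\theta^{3} \log{\left(3 \right)}}{3} + \frac{5 \theta^{2} \log{\left(\frac{\theta^{2}}{2} + 2 \right)}}{4} - \frac{5 \theta^{2}}{4} + \frac{5 \theta^{2} \log{\left(3 \right)}}{4} + \frac{\theta \log{\left(\frac{\theta^{2}}{2} + 2 \right)}}{3} + \frac{\theta \log{\left(3 \right)}}{3} + 2 \theta + 5 \log{\left(\theta^{2} + 4 \right)} - 4 \operatorname{atan}{\left(\frac{\theta}{2} \right)}.

The integrand splits into summands that can be handled one at a time.
Check: d/d\theta[\frac{\theta^{3} \log{\left(\frac{\theta^{2}}{2} + 2 \right)}}{3} - \frac{2 \theta^{3}}{9} + \frac{\theta^{3} \log{\left(3 \right)}}{3} + \frac{5 \theta^{2} \log{\left(\frac{\theta^{2}}{2} + 2 \right)}}{4} - \frac{5 \theta^{2}}{4} + \frac{5 \theta^{2} \log{\left(3 \right)}}{4} + \frac{\theta \log{\left(\frac{\theta^{2}}{2} + 2 \right)}}{3} + \frac{\theta \log{\left(3 \right)}}{3} + 2 \theta + 5 \log{\left(\theta^{2} + 4 \right)} - 4 \operatorname{atan}{\left(\frac{\theta}{2} \right)}] = \theta^{2} \log{\left(\frac{\theta^{2}}{2} + 2 \right)} + \theta^{2} \log{\left(3 \right)} + \frac{5 \theta \log{\left(\frac{\theta^{2}}{2} + 2 \right)}}{2} + \frac{5 \theta \log{\left(3 \right)}}{2} + \frac{\log{\left(\frac{\theta^{2}}{2} + 2 \right)}}{3} + \frac{\log{\left(3 \right)}}{3}, which equals f(\theta).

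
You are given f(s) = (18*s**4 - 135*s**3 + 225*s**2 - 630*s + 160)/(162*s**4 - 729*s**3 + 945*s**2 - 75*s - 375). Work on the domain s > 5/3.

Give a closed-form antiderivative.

For F(s) to be correct the identity F'(s) - f(s) = 0 must hold.
Check: d/ds[s**3/(9*s**2 - 30*s + 25) - log(4*s + 2)/3 + 5/(9*s**2 - 30*s + 25)] = (18*s**4 - 135*s**3 + 225*s**2 - 630*s + 160)/(162*s**4 - 729*s**3 + 945*s**2 - 75*s - 375) = f(s).

An antiderivative is F(s) = s**3/(9*s**2 - 30*s + 25) - log(4*s + 2)/3 + 5/(9*s**2 - 30*s + 25).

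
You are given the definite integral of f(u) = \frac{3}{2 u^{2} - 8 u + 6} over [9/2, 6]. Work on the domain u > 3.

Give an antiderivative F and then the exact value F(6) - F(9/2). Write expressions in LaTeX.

Factor the denominator (2 \left(u - 3\right) \left(u - 1\right)) and decompose: f = - \frac{3}{4 \left(u - 1\right)} + \frac{3}{4 \left(u - 3\right)}; each piece integrates to a log, atan, or power term.
F(u) = \frac{3 \left(\log{\left(u - 3 \right)} - \log{\left(u - 1 \right)}\right)}{4} is an antiderivative of f.
Check: d/du[\frac{3 \left(\log{\left(u - 3 \right)} - \log{\left(u - 1 \right)}\right)}{4}] = \frac{3}{2 u^{2} - 8 u + 6} = f(u).
F(6) = - \frac{3 \log{\left(5 \right)}}{4} + \frac{3 \log{\left(3 \right)}}{4}; F(9/2) = - \frac{3 \log{\left(\frac{7}{2} \right)}}{4} + \frac{3 \log{\left(\frac{3}{2} \right)}}{4}.
Integral = F(6) - F(9/2) = - \frac{3 \log{\left(5 \right)}}{4} - \frac{3 \log{\left(\frac{3}{2} \right)}}{4} + \frac{3 \log{\left(3 \right)}}{4} + \frac{3 \log{\left(\frac{7}{2} \right)}}{4}.

Antiderivative: F(u) = \frac{3 \left(\log{\left(u - 3 \right)} - \log{\left(u - 1 \right)}\right)}{4}; value = - \frac{3 \log{\left(5 \right)}}{4} - \frac{3 \log{\left(\frac{3}{2} \right)}}{4} + \frac{3 \log{\left(3 \right)}}{4} + \frac{3 \log{\left(\frac{7}{2} \right)}}{4}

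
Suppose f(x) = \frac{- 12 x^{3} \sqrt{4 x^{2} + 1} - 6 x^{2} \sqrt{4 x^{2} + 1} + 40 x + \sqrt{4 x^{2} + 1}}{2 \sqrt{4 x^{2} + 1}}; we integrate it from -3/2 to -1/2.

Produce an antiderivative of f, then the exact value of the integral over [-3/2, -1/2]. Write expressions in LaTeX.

Antiderivative: F(x) = \frac{- 3 x^{4} - 2 x^{3} + x + 10 \sqrt{4 x^{2} + 1}}{2}; value = - 5 \sqrt{10} + \frac{19}{4} + 5 \sqrt{2}

An antiderivative F(x) passes only if d/dx[F] lands on f(x) exactly.
F(x) = \frac{- 3 x^{4} - 2 x^{3} + x + 10 \sqrt{4 x^{2} + 1}}{2} is an antiderivative of f.
Check: d/dx[\frac{- 3 x^{4} - 2 x^{3} + x + 10 \sqrt{4 x^{2} + 1}}{2}] = \frac{- 12 x^{3} \sqrt{4 x^{2} + 1} - 6 x^{2} \sqrt{4 x^{2} + 1} + 40 x + \sqrt{4 x^{2} + 1}}{2 \sqrt{4 x^{2} + 1}} = f(x).
F(-1/2) = - \frac{7}{32} + 5 \sqrt{2}; F(-3/2) = - \frac{159}{32} + 5 \sqrt{10}.
Integral = F(-1/2) - F(-3/2) = - 5 \sqrt{10} + \frac{19}{4} + 5 \sqrt{2}.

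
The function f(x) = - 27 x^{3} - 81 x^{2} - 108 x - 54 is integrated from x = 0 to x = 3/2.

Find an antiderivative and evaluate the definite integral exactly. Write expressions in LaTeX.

f matches the chain-rule pattern g'(h)*h' with inner function h(x) = \frac{3 x^{2}}{2} + 3 x + 3; substituting u = h(x) collapses the integral.
F(x) = - \frac{27 \left(x^{2} + 2 x + 2\right)^{2}}{4} is an antiderivative of f.
Check: d/dx[- \frac{27 \left(x^{2} + 2 x + 2\right)^{2}}{4}] = - 27 x^{3} - 81 x^{2} - 108 x - 54 = f(x).
F(3/2) = - \frac{22707}{64}; F(0) = -27.
Integral = F(3/2) - F(0) = - \frac{20979}{64}.

Antiderivative: F(x) = - \frac{27 \left(x^{2} + 2 x + 2\right)^{2}}{4}; value = - \frac{20979}{64}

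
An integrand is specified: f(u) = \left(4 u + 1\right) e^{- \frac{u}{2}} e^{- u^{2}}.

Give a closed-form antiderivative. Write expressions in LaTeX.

The substitution w = - u^{2} - \frac{u}{2} works: f is exactly (dF/dw)*(dw/du) for that inner function.
Check: d/du[- 2 e^{- u^{2} - \frac{u}{2}}] = \left(4 u + 1\right) e^{- \frac{u}{2}} e^{- u^{2}} = f(u).

An antiderivative is F(u) = - 2 e^{- u^{2} - \frac{u}{2}}.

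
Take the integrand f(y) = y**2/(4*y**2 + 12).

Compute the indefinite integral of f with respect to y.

F(y) = y/4 - sqrt(3)*atan(sqrt(3)*y/3)/4 + C

Check any antiderivative F(y) by computing F'(y) and comparing it with f(y).
Check: d/dy[y/4 - sqrt(3)*atan(sqrt(3)*y/3)/4] = y**2/(4*y**2 + 12) = f(y).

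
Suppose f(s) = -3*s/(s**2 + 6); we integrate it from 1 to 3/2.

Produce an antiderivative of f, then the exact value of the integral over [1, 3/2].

Antiderivative: F(s) = -3*log(s**2 + 6)/2; value = -3*log(33/4)/2 + 3*log(7)/2

The substitution u = s**2 + 6 works: f is exactly (dF/du)*(du/ds) for that inner function.
F(s) = -3*log(s**2 + 6)/2 is an antiderivative of f.
Check: d/ds[-3*log(s**2 + 6)/2] = -3*s/(s**2 + 6) = f(s).
F(3/2) = -3*log(33/4)/2; F(1) = -3*log(7)/2.
Integral = F(3/2) - F(1) = -3*log(33/4)/2 + 3*log(7)/2.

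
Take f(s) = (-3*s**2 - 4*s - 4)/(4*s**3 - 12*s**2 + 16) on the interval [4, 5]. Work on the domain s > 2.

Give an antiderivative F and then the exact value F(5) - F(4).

Antiderivative: F(s) = -2*log(s - 2)/3 - log(s + 1)/12 + 2/(s - 2); value = -2*log(3)/3 - 1/3 - log(6)/12 + log(5)/12 + 2*log(2)/3

The denominator factors as 4*(s - 2)**2*(s + 1); partial fractions split f into directly integrable pieces: -1/(12*(s + 1)) - 2/(3*(s - 2)) - 2/(s - 2)**2.
F(s) = -2*log(s - 2)/3 - log(s + 1)/12 + 2/(s - 2) is an antiderivative of f.
Check: d/ds[-2*log(s - 2)/3 - log(s + 1)/12 + 2/(s - 2)] = (-3*s**2 - 4*s - 4)/(4*s**3 - 12*s**2 + 16) = f(s).
F(5) = -2*log(3)/3 - log(6)/12 + 2/3; F(4) = -2*log(2)/3 - log(5)/12 + 1.
Integral = F(5) - F(4) = -2*log(3)/3 - 1/3 - log(6)/12 + log(5)/12 + 2*log(2)/3.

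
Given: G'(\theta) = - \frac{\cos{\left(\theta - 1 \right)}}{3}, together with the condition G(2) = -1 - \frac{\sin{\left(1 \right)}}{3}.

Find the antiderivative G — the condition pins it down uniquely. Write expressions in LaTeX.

Any candidate G(\theta) must reproduce the stated G'(\theta) exactly.
A general antiderivative is - \frac{\sin{\left(\theta - 1 \right)}}{3} + C.
The condition gives C = -1 - \frac{\sin{\left(1 \right)}}{3} - (- \frac{\sin{\left(1 \right)}}{3}) = -1.
So G(\theta) = - \frac{\sin{\left(\theta - 1 \right)} + 3}{3}.
Check: d/d\theta[- \frac{\sin{\left(\theta - 1 \right)} + 3}{3}] = - \frac{\cos{\left(\theta - 1 \right)}}{3} = G'(\theta).

G(\theta) = - \frac{\sin{\left(\theta - 1 \right)} + 3}{3}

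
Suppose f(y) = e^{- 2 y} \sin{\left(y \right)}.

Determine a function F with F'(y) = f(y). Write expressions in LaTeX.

An antiderivative is F(y) = - \frac{2 e^{- 2 y} \sin{\left(y \right)}}{5} - \frac{e^{- 2 y} \cos{\left(y \right)}}{5}.

An antiderivative F(y) passes only if d/dy[F] lands on f(y) exactly.
Check: d/dy[- \frac{2 e^{- 2 y} \sin{\left(y \right)}}{5} - \frac{e^{- 2 y} \cos{\left(y \right)}}{5}] = e^{- 2 y} \sin{\left(y \right)} = f(y).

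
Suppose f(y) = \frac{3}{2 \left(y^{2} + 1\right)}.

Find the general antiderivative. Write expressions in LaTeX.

Any candidate F(y) must reproduce f(y) exactly when differentiated.
Check: d/dy[\frac{3 \operatorname{atan}{\left(y \right)}}{2}] = \frac{3}{2 y^{2} + 2}, which equals f(y).

F(y) = \frac{3 \operatorname{atan}{\left(y \right)}}{2} + C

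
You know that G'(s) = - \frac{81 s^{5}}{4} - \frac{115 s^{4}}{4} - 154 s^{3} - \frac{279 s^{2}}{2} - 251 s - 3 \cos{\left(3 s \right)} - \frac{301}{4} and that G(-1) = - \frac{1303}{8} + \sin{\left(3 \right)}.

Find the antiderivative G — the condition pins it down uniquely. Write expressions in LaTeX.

Integrate term by term and add the pieces.
A general antiderivative is s^{5} - \frac{s^{4}}{4} - \frac{s^{3}}{2} + 2 s^{2} - \frac{s}{4} + \left(- \frac{3 s^{2}}{2} - s - 5\right)^{3} - \sin{\left(3 s \right)} + C.
The condition gives C = - \frac{1303}{8} + \sin{\left(3 \right)} - (- \frac{1319}{8} + \sin{\left(3 \right)}) = 2.
So G(s) = - \frac{27 s^{6} + 46 s^{5} + 308 s^{4} + 372 s^{3} + 1004 s^{2} + 602 s + 8 \sin{\left(3 s \right)} + 984}{8}.
Check: d/ds[- \frac{27 s^{6} + 46 s^{5} + 308 s^{4} + 372 s^{3} + 1004 s^{2} + 602 s + 8 \sin{\left(3 s \right)} + 984}{8}] = - \frac{81 s^{5}}{4} - \frac{115 s^{4}}{4} - 154 s^{3} - \frac{279 s^{2}}{2} - 251 s - 3 \cos{\left(3 s \right)} - \frac{301}{4} = G'(s).

G(s) = - \frac{27 s^{6} + 46 s^{5} + 308 s^{4} + 372 s^{3} + 1004 s^{2} + 602 s + 8 \sin{\left(3 s \right)} + 984}{8}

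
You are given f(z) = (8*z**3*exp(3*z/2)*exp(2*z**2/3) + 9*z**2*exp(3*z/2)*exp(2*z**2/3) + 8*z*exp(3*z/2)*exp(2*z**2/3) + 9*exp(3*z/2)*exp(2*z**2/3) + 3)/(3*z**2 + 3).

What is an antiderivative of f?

Any candidate F(z) must reproduce f(z) exactly when differentiated.
Check: d/dz[2*exp(3*z/2)*exp(2*z**2/3) + atan(z)] = (8*z**3*exp(3*z/2)*exp(2*z**2/3) + 9*z**2*exp(3*z/2)*exp(2*z**2/3) + 8*z*exp(3*z/2)*exp(2*z**2/3) + 9*exp(3*z/2)*exp(2*z**2/3) + 3)/(3*z**2 + 3) = f(z).

An antiderivative is F(z) = 2*exp(3*z/2)*exp(2*z**2/3) + atan(z).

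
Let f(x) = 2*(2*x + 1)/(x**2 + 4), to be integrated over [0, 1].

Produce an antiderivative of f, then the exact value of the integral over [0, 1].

Antiderivative: F(x) = 2*log(x**2 + 4) + atan(x/2); value = -2*log(4) + atan(1/2) + 2*log(5)

A candidate is checked by its d/dx: the result must match f(x).
F(x) = 2*log(x**2 + 4) + atan(x/2) is an antiderivative of f.
Check: d/dx[2*log(x**2 + 4) + atan(x/2)] = (4*x + 2)/(x**2 + 4), which equals f(x).
F(1) = atan(1/2) + 2*log(5); F(0) = 2*log(4).
Integral = F(1) - F(0) = -2*log(4) + atan(1/2) + 2*log(5).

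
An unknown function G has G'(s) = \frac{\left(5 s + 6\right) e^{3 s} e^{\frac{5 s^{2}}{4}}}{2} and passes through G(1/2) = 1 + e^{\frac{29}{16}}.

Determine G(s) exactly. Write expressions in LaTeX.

G(s) = e^{\frac{5 s^{2}}{4} + 3 s} + 1

G'(s) matches the chain-rule pattern g'(h)*h' with inner function h(s) = \frac{5 s^{2}}{4} + 3 s; substituting u = h(s) collapses the integral.
A general antiderivative is e^{\frac{5 s^{2}}{4} + 3 s} + C.
The condition gives C = 1 + e^{\frac{29}{16}} - (e^{\frac{29}{16}}) = 1.
So G(s) = e^{\frac{5 s^{2}}{4} + 3 s} + 1.
Check: d/ds[e^{\frac{5 s^{2}}{4} + 3 s} + 1] = \frac{5 s e^{3 s} e^{\frac{5 s^{2}}{4}}}{2} + 3 e^{3 s} e^{\frac{5 s^{2}}{4}}, which equals G'(s).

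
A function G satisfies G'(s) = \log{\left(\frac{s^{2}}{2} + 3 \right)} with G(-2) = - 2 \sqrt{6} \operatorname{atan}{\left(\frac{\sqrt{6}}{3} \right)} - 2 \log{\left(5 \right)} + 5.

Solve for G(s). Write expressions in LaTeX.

G(s) = s \log{\left(\frac{s^{2}}{2} + 3 \right)} - 2 s + 2 \sqrt{6} \operatorname{atan}{\left(\frac{\sqrt{6} s}{6} \right)} + 1

Since d/ds undoes antidifferentiation here, G(s) must give back the stated G'(s).
A general antiderivative is s \log{\left(\frac{s^{2}}{2} + 3 \right)} - 2 s + 2 \sqrt{6} \operatorname{atan}{\left(\frac{\sqrt{6} s}{6} \right)} + C.
The condition gives C = - 2 \sqrt{6} \operatorname{atan}{\left(\frac{\sqrt{6}}{3} \right)} - 2 \log{\left(5 \right)} + 5 - (- 2 \sqrt{6} \operatorname{atan}{\left(\frac{\sqrt{6}}{3} \right)} - 2 \log{\left(5 \right)} + 4) = 1.
So G(s) = s \log{\left(\frac{s^{2}}{2} + 3 \right)} - 2 s + 2 \sqrt{6} \operatorname{atan}{\left(\frac{\sqrt{6} s}{6} \right)} + 1.
Check: d/ds[s \log{\left(\frac{s^{2}}{2} + 3 \right)} - 2 s + 2 \sqrt{6} \operatorname{atan}{\left(\frac{\sqrt{6} s}{6} \right)} + 1] = \log{\left(\frac{s^{2}}{2} + 3 \right)} = G'(s).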